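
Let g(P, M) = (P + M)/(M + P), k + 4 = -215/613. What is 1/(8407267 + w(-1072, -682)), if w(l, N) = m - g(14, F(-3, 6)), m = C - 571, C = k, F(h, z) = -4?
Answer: 613/5153301368 ≈ 1.1895e-7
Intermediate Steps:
k = -2667/613 (k = -4 - 215/613 = -2667/613 ≈ -4.3507)
g(P, M) = 1 (g(P, M) = (M + P)/(M + P) = 1)
C = -2667/613 ≈ -4.3507
m = -352690/613 (m = -2667/613 - 571 = -352690/613 ≈ -575.35)
w(l, N) = -353303/613 (w(l, N) = -352690/613 - 1*1 = -352690/613 - 1 = -353303/613)
1/(8407267 + w(-1072, -682)) = 1/(8407267 - 353303/613) = 1/(5153301368/613) = 613/5153301368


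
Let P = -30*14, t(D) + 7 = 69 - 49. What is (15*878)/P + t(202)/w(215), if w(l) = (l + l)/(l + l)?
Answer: -257/14 ≈ -18.357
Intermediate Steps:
t(D) = 13 (t(D) = -7 + (69 - 49) = -7 + 20 = 13)
w(l) = 1 (w(l) = (2*l)/((2*l)) = (2*l)*(1/(2*l)) = 1)
P = -420
(15*878)/P + t(202)/w(215) = (15*878)/(-420) + 13/1 = 13170*(-1/420) + 13*1 = -439/14 + 13 = -257/14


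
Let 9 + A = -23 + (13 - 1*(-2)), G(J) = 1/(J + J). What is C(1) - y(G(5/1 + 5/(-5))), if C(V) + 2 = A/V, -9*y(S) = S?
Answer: -1367/72 ≈ -18.986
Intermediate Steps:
G(J) = 1/(2*J)
A = -17 (A = -9 + (-23 + (13 - 1*(-2))) = -9 + (-23 + (13 + 2)) = -9 + (-23 + 15) = -9 - 8 = -17)
y(S) = -S/9
C(V) = -2 - 17/V
C(1) - y(G(5/1 + 5/(-5))) = (-2 - 17/1) - (-1)*1/(2*(5/1 + 5/(-5)))/9 = (-2 - 17*1) - (-1)*1/(2*(5*1 + 5*(-⅕)))/9 = (-2 - 17) - (-1)*1/(2*(5 - 1))/9 = -19 - (-1)*(½)/4/9 = -19 - (-1)*(½)*(¼)/9 = -19 - (-1)/(9*8) = -19 - 1*(-1/72) = -19 + 1/72 = -1367/72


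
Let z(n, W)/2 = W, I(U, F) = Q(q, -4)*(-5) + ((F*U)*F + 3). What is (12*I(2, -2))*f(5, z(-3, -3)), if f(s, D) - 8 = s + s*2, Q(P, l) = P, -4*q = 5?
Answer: 4761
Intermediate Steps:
q = -5/4 (q = -¼*5 = -5/4 ≈ -1.2500)
I(U, F) = 37/4 + U*F² (I(U, F) = -5/4*(-5) + ((F*U)*F + 3) = 25/4 + (U*F² + 3) = 25/4 + (3 + U*F²) = 37/4 + U*F²)
z(n, W) = 2*W
f(s, D) = 8 + 3*s (f(s, D) = 8 + (s + s*2) = 8 + (s + 2*s) = 8 + 3*s)
(12*I(2, -2))*f(5, z(-3, -3)) = (12*(37/4 + 2*(-2)²))*(8 + 3*5) = (12*(37/4 + 2*4))*(8 + 15) = (12*(37/4 + 8))*23 = (12*(69/4))*23 = 207*23 = 4761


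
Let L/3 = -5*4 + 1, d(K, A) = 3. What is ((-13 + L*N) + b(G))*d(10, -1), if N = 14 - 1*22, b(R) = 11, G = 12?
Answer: 1362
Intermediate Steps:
N = -8 (N = 14 - 22 = -8)
L = -57 (L = 3*(-5*4 + 1) = 3*(-20 + 1) = 3*(-19) = -57)
((-13 + L*N) + b(G))*d(10, -1) = ((-13 - 57*(-8)) + 11)*3 = ((-13 + 456) + 11)*3 = (443 + 11)*3 = 454*3 = 1362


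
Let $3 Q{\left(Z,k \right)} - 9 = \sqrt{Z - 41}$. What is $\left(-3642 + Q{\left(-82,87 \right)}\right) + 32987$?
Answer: $29348 + \frac{i \sqrt{123}}{3} \approx 29348.0 + 3.6968 i$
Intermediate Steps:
$Q{\left(Z,k \right)} = 3 + \frac{\sqrt{-41 + Z}}{3}$ ($Q{\left(Z,k \right)} = 3 + \frac{\sqrt{Z - 41}}{3} = 3 + \frac{\sqrt{-41 + Z}}{3}$)
$\left(-3642 + Q{\left(-82,87 \right)}\right) + 32987 = \left(-3642 + \left(3 + \frac{\sqrt{-41 - 82}}{3}\right)\right) + 32987 = \left(-3642 + \left(3 + \frac{\sqrt{-123}}{3}\right)\right) + 32987 = \left(-3642 + \left(3 + \frac{i \sqrt{123}}{3}\right)\right) + 32987 = \left(-3639 + \frac{i \sqrt{123}}{3}\right) + 32987 = 29348 + \frac{i \sqrt{123}}{3}$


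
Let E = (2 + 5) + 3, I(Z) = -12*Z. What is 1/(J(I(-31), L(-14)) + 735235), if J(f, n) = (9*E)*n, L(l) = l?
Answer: 1/733975 ≈ 1.3624e-6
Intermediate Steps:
E = 10 (E = 7 + 3 = 10)
J(f, n) = 90*n (J(f, n) = (9*10)*n = 90*n)
1/(J(I(-31), L(-14)) + 735235) = 1/(90*(-14) + 735235) = 1/(-1260 + 735235) = 1/733975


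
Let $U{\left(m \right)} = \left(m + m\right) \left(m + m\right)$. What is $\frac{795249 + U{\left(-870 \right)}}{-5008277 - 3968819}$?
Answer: $- \frac{3822849}{8977096} \approx -0.42584$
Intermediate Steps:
$U{\left(m \right)} = 4 m^{2}$ ($U{\left(m \right)} = 2 m 2 m = 4 m^{2}$)
$\frac{795249 + U{\left(-870 \right)}}{-5008277 - 3968819} = \frac{795249 + 4 \left(-870\right)^{2}}{-5008277 - 3968819} = \frac{795249 + 4 \cdot 756900}{-8977096} = \left(795249 + 3027600\right) \left(- \frac{1}{8977096}\right) = 3822849 \left(- \frac{1}{8977096}\right) = - \frac{3822849}{8977096}$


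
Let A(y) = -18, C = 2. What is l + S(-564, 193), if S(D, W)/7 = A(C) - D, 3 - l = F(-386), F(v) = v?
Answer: 4211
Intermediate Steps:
l = 389 (l = 3 - 1*(-386) = 3 + 386 = 389)
S(D, W) = -126 - 7*D (S(D, W) = 7*(-18 - D) = -126 - 7*D)
l + S(-564, 193) = 389 + (-126 - 7*(-564)) = 389 + (-126 + 3948) = 389 + 3822 = 4211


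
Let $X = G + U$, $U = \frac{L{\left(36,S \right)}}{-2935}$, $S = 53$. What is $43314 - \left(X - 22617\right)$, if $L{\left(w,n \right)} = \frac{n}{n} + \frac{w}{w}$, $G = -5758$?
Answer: $\frac{210407217}{2935} \approx 71689.0$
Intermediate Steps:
$L{\left(w,n \right)} = 2$ ($L{\left(w,n \right)} = 1 + 1 = 2$)
$U = - \frac{2}{2935}$ ($U = \frac{2}{-2935} = 2 \left(- \frac{1}{2935}\right) = - \frac{2}{2935} \approx -0.00068143$)
$X = - \frac{16899732}{2935}$ ($X = -5758 - \frac{2}{2935} = - \frac{16899732}{2935} \approx -5758.0$)
$43314 - \left(X - 22617\right) = 43314 - \left(- \frac{16899732}{2935} - 22617\right) = 43314 - - \frac{83280627}{2935} = 43314 + \frac{83280627}{2935} = \frac{210407217}{2935}$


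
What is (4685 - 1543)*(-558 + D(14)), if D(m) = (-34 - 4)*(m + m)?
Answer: -5096324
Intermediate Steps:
D(m) = -76*m
(4685 - 1543)*(-558 + D(14)) = (4685 - 1543)*(-558 - 76*14) = 3142*(-558 - 1064) = 3142*(-1622) = -5096324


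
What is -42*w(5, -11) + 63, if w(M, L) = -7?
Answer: 357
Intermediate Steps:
-42*w(5, -11) + 63 = -42*(-7) + 63 = 294 + 63 = 357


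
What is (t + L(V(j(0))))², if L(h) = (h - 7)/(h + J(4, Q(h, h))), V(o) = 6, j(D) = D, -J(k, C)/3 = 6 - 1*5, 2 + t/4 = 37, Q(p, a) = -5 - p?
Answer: 175561/9 ≈ 19507.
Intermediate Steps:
t = 140 (t = -8 + 4*37 = -8 + 148 = 140)
J(k, C) = -3 (J(k, C) = -3*(6 - 1*5) = -3*(6 - 5) = -3*1 = -3)
L(h) = (-7 + h)/(-3 + h) (L(h) = (h - 7)/(h - 3) = (-7 + h)/(-3 + h))
(t + L(V(j(0))))² = (140 + (-7 + 6)/(-3 + 6))² = (140 - 1/3)² = (140 + (⅓)*(-1))² = (140 - ⅓)² = (419/3)² = 175561/9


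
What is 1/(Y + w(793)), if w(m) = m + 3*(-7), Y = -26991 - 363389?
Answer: -1/389608 ≈ -2.5667e-6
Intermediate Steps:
Y = -390380
w(m) = -21 + m (w(m) = m - 21 = -21 + m)
1/(Y + w(793)) = 1/(-390380 + (-21 + 793)) = 1/(-390380 + 772) = 1/(-389608) = -1/389608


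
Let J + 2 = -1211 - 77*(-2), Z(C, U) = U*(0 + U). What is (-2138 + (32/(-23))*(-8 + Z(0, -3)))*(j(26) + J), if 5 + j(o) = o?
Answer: 51075828/23 ≈ 2.2207e+6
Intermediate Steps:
j(o) = -5 + o
Z(C, U) = U**2 (Z(C, U) = U*U = U**2)
J = -1059 (J = -2 + (-1211 - 77*(-2)) = -2 + (-1211 + 154) = -2 - 1057 = -1059)
(-2138 + (32/(-23))*(-8 + Z(0, -3)))*(j(26) + J) = (-2138 + (32/(-23))*(-8 + (-3)**2))*((-5 + 26) - 1059) = (-2138 + (32*(-1/23))*(-8 + 9))*(21 - 1059) = (-2138 - 32/23*1)*(-1038) = (-2138 - 32/23)*(-1038) = -49206/23*(-1038) = 51075828/23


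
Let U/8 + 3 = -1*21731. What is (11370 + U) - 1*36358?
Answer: -198860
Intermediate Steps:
U = -173872 (U = -24 + 8*(-1*21731) = -24 + 8*(-21731) = -24 - 173848 = -173872)
(11370 + U) - 1*36358 = (11370 - 173872) - 1*36358 = -162502 - 36358 = -198860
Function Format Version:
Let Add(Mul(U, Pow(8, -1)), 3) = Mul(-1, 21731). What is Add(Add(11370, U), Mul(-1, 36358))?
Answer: -198860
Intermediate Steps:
U = -173872 (U = Add(-24, Mul(8, Mul(-1, 21731))) = Add(-24, Mul(8, -21731)) = Add(-24, -173848) = -173872)
Add(Add(11370, U), Mul(-1, 36358)) = Add(Add(11370, -173872), Mul(-1, 36358)) = Add(-162502, -36358) = -198860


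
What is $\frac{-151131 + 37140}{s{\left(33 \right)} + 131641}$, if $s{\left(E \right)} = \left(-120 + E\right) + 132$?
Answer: $- \frac{113991}{131686} \approx -0.86563$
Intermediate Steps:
$s{\left(E \right)} = 12 + E$
$\frac{-151131 + 37140}{s{\left(33 \right)} + 131641} = \frac{-151131 + 37140}{\left(12 + 33\right) + 131641} = - \frac{113991}{45 + 131641} = - \frac{113991}{131686}$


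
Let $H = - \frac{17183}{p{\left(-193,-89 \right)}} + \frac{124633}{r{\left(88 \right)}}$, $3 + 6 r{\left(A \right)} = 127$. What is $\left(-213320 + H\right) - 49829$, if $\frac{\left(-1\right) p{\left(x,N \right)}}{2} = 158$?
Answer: $- \frac{2518198889}{9796} \approx -2.5706 \cdot 10^{5}$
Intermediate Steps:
$p{\left(x,N \right)} = -316$ ($p{\left(x,N \right)} = \left(-2\right) 158 = -316$)
$r{\left(A \right)} = \frac{62}{3}$ ($r{\left(A \right)} = - \frac{1}{2} + \frac{1}{6} \cdot 127 = - \frac{1}{2} + \frac{127}{6} = \frac{62}{3}$)
$H = \frac{59608715}{9796}$ ($H = - \frac{17183}{-316} + \frac{124633}{\frac{62}{3}} = \left(-17183\right) \left(- \frac{1}{316}\right) + 124633 \cdot \frac{3}{62} = \frac{17183}{316} + \frac{373899}{62} = \frac{59608715}{9796} \approx 6085.0$)
$\left(-213320 + H\right) - 49829 = \left(-213320 + \frac{59608715}{9796}\right) - 49829 = - \frac{2030074005}{9796} - 49829 = - \frac{2518198889}{9796}$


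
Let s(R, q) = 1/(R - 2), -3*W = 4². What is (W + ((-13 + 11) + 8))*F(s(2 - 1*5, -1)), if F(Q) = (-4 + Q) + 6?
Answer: 6/5 ≈ 1.2000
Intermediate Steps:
W = -16/3 (W = -⅓*4² = -⅓*16 = -16/3 ≈ -5.3333)
s(R, q) = 1/(-2 + R)
F(Q) = 2 + Q
(W + ((-13 + 11) + 8))*F(s(2 - 1*5, -1)) = (-16/3 + ((-13 + 11) + 8))*(2 + 1/(-2 + (2 - 1*5))) = (-16/3 + (-2 + 8))*(2 + 1/(-2 + (2 - 5))) = (-16/3 + 6)*(2 + 1/(-2 - 3)) = 2*(2 + 1/(-5))/3 = 2*(2 - ⅕)/3 = (⅔)*(9/5) = 6/5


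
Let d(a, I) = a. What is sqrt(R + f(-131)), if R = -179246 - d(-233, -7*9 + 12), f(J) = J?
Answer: 14*I*sqrt(914) ≈ 423.25*I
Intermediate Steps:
R = -179013 (R = -179246 - 1*(-233) = -179246 + 233 = -179013)
sqrt(R + f(-131)) = sqrt(-179013 - 131) = sqrt(-179144) = 14*I*sqrt(914)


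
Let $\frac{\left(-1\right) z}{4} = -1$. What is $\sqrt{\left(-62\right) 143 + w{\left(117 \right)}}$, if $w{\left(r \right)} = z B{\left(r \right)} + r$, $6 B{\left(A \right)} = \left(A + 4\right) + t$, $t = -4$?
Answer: $i \sqrt{8671} \approx 93.118 i$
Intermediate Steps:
$z = 4$ ($z = \left(-4\right) \left(-1\right) = 4$)
$B{\left(A \right)} = \frac{A}{6}$ ($B{\left(A \right)} = \frac{\left(A + 4\right) - 4}{6} = \frac{\left(4 + A\right) - 4}{6} = \frac{A}{6}$)
$w{\left(r \right)} = \frac{5 r}{3}$ ($w{\left(r \right)} = 4 \frac{r}{6} + r = \frac{2 r}{3} + r = \frac{5 r}{3}$)
$\sqrt{\left(-62\right) 143 + w{\left(117 \right)}} = \sqrt{\left(-62\right) 143 + \frac{5}{3} \cdot 117} = \sqrt{-8866 + 195} = \sqrt{-8671} = i \sqrt{8671}$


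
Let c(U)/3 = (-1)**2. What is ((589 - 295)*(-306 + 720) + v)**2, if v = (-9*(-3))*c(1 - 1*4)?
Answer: 14834509209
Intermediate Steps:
c(U) = 3 (c(U) = 3*(-1)**2 = 3*1 = 3)
v = 81 (v = -9*(-3)*3 = 27*3 = 81)
((589 - 295)*(-306 + 720) + v)**2 = ((589 - 295)*(-306 + 720) + 81)**2 = (294*414 + 81)**2 = (121716 + 81)**2 = 121797**2 = 14834509209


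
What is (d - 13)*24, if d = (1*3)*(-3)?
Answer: -528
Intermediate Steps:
d = -9 (d = 3*(-3) = -9)
(d - 13)*24 = (-9 - 13)*24 = -22*24 = -528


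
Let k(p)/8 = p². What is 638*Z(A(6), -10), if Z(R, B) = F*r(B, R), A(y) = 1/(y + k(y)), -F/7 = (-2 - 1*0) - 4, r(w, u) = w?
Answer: -267960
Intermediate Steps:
k(p) = 8*p²
F = 42 (F = -7*((-2 - 1*0) - 4) = -7*((-2 + 0) - 4) = -7*(-2 - 4) = -7*(-6) = 42)
A(y) = 1/(y + 8*y²)
Z(R, B) = 42*B
638*Z(A(6), -10) = 638*(42*(-10)) = 638*(-420) = -267960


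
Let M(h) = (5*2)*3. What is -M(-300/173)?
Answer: -30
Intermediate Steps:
M(h) = 30 (M(h) = 10*3 = 30)
-M(-300/173) = -1*30 = -30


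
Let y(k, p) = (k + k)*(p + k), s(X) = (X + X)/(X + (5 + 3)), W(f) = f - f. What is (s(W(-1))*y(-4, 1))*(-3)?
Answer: 0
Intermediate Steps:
W(f) = 0
s(X) = 2*X/(8 + X) (s(X) = (2*X)/(X + 8) = (2*X)/(8 + X) = 2*X/(8 + X))
y(k, p) = 2*k*(k + p) (y(k, p) = (2*k)*(k + p) = 2*k*(k + p))
(s(W(-1))*y(-4, 1))*(-3) = ((2*0/(8 + 0))*(2*(-4)*(-4 + 1)))*(-3) = ((2*0/8)*(2*(-4)*(-3)))*(-3) = ((2*0*(⅛))*24)*(-3) = (0*24)*(-3) = 0*(-3) = 0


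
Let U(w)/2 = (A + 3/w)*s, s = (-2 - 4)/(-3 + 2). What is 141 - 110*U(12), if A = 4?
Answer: -5469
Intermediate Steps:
s = 6 (s = -6/(-1) = -6*(-1) = 6)
U(w) = 48 + 36/w (U(w) = 2*((4 + 3/w)*6) = 2*(24 + 18/w) = 48 + 36/w)
141 - 110*U(12) = 141 - 110*(48 + 36/12) = 141 - 110*(48 + 36*(1/12)) = 141 - 110*(48 + 3) = 141 - 110*51 = 141 - 5610 = -5469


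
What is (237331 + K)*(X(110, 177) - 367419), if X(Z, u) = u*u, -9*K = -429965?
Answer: -287462706320/3 ≈ -9.5821e+10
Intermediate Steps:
K = 429965/9 (K = -⅑*(-429965) = 429965/9 ≈ 47774.)
X(Z, u) = u²
(237331 + K)*(X(110, 177) - 367419) = (237331 + 429965/9)*(177² - 367419) = 2565944*(31329 - 367419)/9 = (2565944/9)*(-336090) = -287462706320/3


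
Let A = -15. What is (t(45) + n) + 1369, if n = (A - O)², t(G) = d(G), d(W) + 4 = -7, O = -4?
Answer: 1479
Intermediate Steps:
d(W) = -11 (d(W) = -4 - 7 = -11)
t(G) = -11
n = 121 (n = (-15 - 1*(-4))² = (-15 + 4)² = (-11)² = 121)
(t(45) + n) + 1369 = (-11 + 121) + 1369 = 110 + 1369 = 1479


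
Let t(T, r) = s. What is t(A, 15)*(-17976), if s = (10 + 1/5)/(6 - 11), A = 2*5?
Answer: 916776/25 ≈ 36671.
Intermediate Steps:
A = 10
s = -51/25 (s = (10 + ⅕)/(-5) = (51/5)*(-⅕) = -51/25 ≈ -2.0400)
t(T, r) = -51/25
t(A, 15)*(-17976) = -51/25*(-17976) = 916776/25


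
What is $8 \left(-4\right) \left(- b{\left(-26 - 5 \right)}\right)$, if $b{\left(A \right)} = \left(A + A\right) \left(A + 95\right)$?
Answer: $-126976$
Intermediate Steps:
$b{\left(A \right)} = 2 A \left(95 + A\right)$
$8 \left(-4\right) \left(- b{\left(-26 - 5 \right)}\right) = 8 \left(-4\right) \left(- 2 \left(-26 - 5\right) \left(95 - 31\right)\right) = - 32 \left(- 2 \left(-26 - 5\right) \left(95 - 31\right)\right) = - 32 \left(- 2 \left(-31\right) \left(95 - 31\right)\right) = - 32 \left(- 2 \left(-31\right) 64\right) = - 32 \left(\left(-1\right) \left(-3968\right)\right) = \left(-32\right) 3968 = -126976$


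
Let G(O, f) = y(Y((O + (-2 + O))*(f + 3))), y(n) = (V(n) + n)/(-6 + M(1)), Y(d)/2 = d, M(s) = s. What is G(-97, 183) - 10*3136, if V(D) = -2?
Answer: -83886/5 ≈ -16777.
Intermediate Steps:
Y(d) = 2*d
y(n) = ⅖ - n/5 (y(n) = (-2 + n)/(-6 + 1) = (-2 + n)/(-5) = (-2 + n)*(-⅕) = ⅖ - n/5)
G(O, f) = ⅖ - 2*(-2 + 2*O)*(3 + f)/5 (G(O, f) = ⅖ - 2*(O + (-2 + O))*(f + 3)/5 = ⅖ - 2*(-2 + 2*O)*(3 + f)/5)
G(-97, 183) - 10*3136 = (14/5 - 12/5*(-97) + (⅘)*183 - ⅘*(-97)*183) - 10*3136 = (14/5 + 1164/5 + 732/5 + 71004/5) - 31360 = 72914/5 - 31360 = -83886/5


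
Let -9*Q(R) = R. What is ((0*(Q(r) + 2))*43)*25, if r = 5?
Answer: 0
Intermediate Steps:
Q(R) = -R/9
((0*(Q(r) + 2))*43)*25 = ((0*(-⅑*5 + 2))*43)*25 = ((0*(-5/9 + 2))*43)*25 = ((0*(13/9))*43)*25 = (0*43)*25 = 0*25 = 0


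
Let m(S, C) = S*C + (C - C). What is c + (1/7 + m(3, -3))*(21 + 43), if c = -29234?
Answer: -208606/7 ≈ -29801.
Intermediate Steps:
m(S, C) = C*S (m(S, C) = C*S + 0 = C*S)
c + (1/7 + m(3, -3))*(21 + 43) = -29234 + (1/7 - 3*3)*(21 + 43) = -29234 + (1/7 - 9)*64 = -29234 - 62/7*64 = -29234 - 3968/7 = -208606/7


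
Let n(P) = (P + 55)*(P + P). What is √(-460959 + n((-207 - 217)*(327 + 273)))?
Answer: 3*√14378919449 ≈ 3.5974e+5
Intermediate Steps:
n(P) = 2*P*(55 + P) (n(P) = (55 + P)*(2*P) = 2*P*(55 + P))
√(-460959 + n((-207 - 217)*(327 + 273))) = √(-460959 + 2*((-207 - 217)*(327 + 273))*(55 + (-207 - 217)*(327 + 273))) = √(-460959 + 2*(-424*600)*(55 - 424*600)) = √(-460959 + 2*(-254400)*(55 - 254400)) = √(-460959 + 2*(-254400)*(-254345)) = √(-460959 + 129410736000) = √129410275041 = 3*√14378919449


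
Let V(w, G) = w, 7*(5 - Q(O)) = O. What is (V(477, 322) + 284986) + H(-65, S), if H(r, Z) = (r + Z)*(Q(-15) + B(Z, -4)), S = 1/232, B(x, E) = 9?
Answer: 461887985/1624 ≈ 2.8441e+5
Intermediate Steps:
Q(O) = 5 - O/7
S = 1/232 ≈ 0.0043103
H(r, Z) = 113*Z/7 + 113*r/7 (H(r, Z) = (r + Z)*((5 - ⅐*(-15)) + 9) = (Z + r)*((5 + 15/7) + 9) = (Z + r)*(50/7 + 9) = (Z + r)*(113/7) = 113*Z/7 + 113*r/7)
(V(477, 322) + 284986) + H(-65, S) = (477 + 284986) + ((113/7)*(1/232) + (113/7)*(-65)) = 285463 + (113/1624 - 7345/7) = 285463 - 1703927/1624 = 461887985/1624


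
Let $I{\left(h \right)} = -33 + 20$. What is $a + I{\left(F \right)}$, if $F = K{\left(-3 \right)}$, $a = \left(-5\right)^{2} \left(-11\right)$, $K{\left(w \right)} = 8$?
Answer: $-288$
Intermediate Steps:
$a = -275$ ($a = 25 \left(-11\right) = -275$)
$F = 8$
$I{\left(h \right)} = -13$
$a + I{\left(F \right)} = -275 - 13 = -288$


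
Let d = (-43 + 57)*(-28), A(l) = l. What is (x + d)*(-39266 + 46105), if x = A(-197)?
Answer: -4028171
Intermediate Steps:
x = -197
d = -392 (d = 14*(-28) = -392)
(x + d)*(-39266 + 46105) = (-197 - 392)*(-39266 + 46105) = -589*6839 = -4028171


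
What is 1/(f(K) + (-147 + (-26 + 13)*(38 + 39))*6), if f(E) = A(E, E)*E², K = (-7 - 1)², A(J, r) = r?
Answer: 1/255256 ≈ 3.9176e-6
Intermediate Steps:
K = 64 (K = (-8)² = 64)
f(E) = E³ (f(E) = E*E² = E³)
1/(f(K) + (-147 + (-26 + 13)*(38 + 39))*6) = 1/(64³ + (-147 + (-26 + 13)*(38 + 39))*6) = 1/(262144 + (-147 - 13*77)*6) = 1/(262144 + (-147 - 1001)*6) = 1/(262144 - 1148*6) = 1/(262144 - 6888) = 1/255256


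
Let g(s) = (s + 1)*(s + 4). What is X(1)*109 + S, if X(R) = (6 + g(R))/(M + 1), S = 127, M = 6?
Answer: 2633/7 ≈ 376.14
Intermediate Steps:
g(s) = (1 + s)*(4 + s)
X(R) = 10/7 + R²/7 + 5*R/7 (X(R) = (6 + (4 + R² + 5*R))/(6 + 1) = (10 + R² + 5*R)/7 = (10 + R² + 5*R)*(⅐) = 10/7 + R²/7 + 5*R/7)
X(1)*109 + S = (10/7 + (⅐)*1² + (5/7)*1)*109 + 127 = (10/7 + (⅐)*1 + 5/7)*109 + 127 = (10/7 + ⅐ + 5/7)*109 + 127 = (16/7)*109 + 127 = 1744/7 + 127 = 2633/7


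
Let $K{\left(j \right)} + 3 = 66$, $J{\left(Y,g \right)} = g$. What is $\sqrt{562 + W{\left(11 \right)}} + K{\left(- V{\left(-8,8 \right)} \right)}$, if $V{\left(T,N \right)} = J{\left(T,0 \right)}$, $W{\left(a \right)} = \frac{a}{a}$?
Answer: $63 + \sqrt{563} \approx 86.728$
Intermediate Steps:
$W{\left(a \right)} = 1$
$V{\left(T,N \right)} = 0$
$K{\left(j \right)} = 63$ ($K{\left(j \right)} = -3 + 66 = 63$)
$\sqrt{562 + W{\left(11 \right)}} + K{\left(- V{\left(-8,8 \right)} \right)} = \sqrt{562 + 1} + 63 = \sqrt{563} + 63 = 63 + \sqrt{563}$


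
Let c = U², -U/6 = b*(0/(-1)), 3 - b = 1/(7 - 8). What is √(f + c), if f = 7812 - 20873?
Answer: I*√13061 ≈ 114.28*I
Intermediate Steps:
b = 4 (b = 3 - 1/(7 - 8) = 3 - 1/(-1) = 3 - 1*(-1) = 3 + 1 = 4)
U = 0 (U = -24*0/(-1) = -24*0*(-1) = -24*0 = -6*0 = 0)
f = -13061
c = 0 (c = 0² = 0)
√(f + c) = √(-13061 + 0) = √(-13061) = I*√13061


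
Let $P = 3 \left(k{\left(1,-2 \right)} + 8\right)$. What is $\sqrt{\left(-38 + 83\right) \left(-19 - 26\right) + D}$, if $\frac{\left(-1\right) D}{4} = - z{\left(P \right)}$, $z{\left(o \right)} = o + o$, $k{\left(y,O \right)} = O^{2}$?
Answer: $3 i \sqrt{193} \approx 41.677 i$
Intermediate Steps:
$P = 36$ ($P = 3 \left(\left(-2\right)^{2} + 8\right) = 3 \left(4 + 8\right) = 3 \cdot 12 = 36$)
$z{\left(o \right)} = 2 o$
$D = 288$ ($D = - 4 \left(- 2 \cdot 36\right) = - 4 \left(\left(-1\right) 72\right) = \left(-4\right) \left(-72\right) = 288$)
$\sqrt{\left(-38 + 83\right) \left(-19 - 26\right) + D} = \sqrt{\left(-38 + 83\right) \left(-19 - 26\right) + 288} = \sqrt{45 \left(-19 - 26\right) + 288} = \sqrt{45 \left(-45\right) + 288} = \sqrt{-2025 + 288} = \sqrt{-1737} = 3 i \sqrt{193}$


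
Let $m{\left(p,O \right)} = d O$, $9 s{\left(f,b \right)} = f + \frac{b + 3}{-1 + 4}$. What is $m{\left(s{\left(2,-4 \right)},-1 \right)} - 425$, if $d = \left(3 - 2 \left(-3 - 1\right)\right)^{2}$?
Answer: $-546$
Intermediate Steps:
$s{\left(f,b \right)} = \frac{1}{9} + \frac{f}{9} + \frac{b}{27}$ ($s{\left(f,b \right)} = \frac{f + \frac{b + 3}{-1 + 4}}{9} = \frac{f + \frac{3 + b}{3}}{9} = \frac{f + \left(3 + b\right) \frac{1}{3}}{9} = \frac{f + \left(1 + \frac{b}{3}\right)}{9} = \frac{1 + f + \frac{b}{3}}{9} = \frac{1}{9} + \frac{f}{9} + \frac{b}{27}$)
$d = 121$ ($d = \left(3 - -8\right)^{2} = \left(3 + 8\right)^{2} = 11^{2} = 121$)
$m{\left(p,O \right)} = 121 O$
$m{\left(s{\left(2,-4 \right)},-1 \right)} - 425 = 121 \left(-1\right) - 425 = -121 - 425 = -546$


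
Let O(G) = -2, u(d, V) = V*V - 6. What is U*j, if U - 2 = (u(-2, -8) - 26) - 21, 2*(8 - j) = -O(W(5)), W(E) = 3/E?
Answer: 91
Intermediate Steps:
u(d, V) = -6 + V**2 (u(d, V) = V**2 - 6 = -6 + V**2)
j = 7 (j = 8 - (-1)*(-2)/2 = 8 - 1/2*2 = 8 - 1 = 7)
U = 13 (U = 2 + (((-6 + (-8)**2) - 26) - 21) = 2 + (((-6 + 64) - 26) - 21) = 2 + ((58 - 26) - 21) = 2 + (32 - 21) = 2 + 11 = 13)
U*j = 13*7 = 91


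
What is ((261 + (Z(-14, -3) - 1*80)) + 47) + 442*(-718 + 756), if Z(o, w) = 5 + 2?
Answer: 17031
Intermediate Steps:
Z(o, w) = 7
((261 + (Z(-14, -3) - 1*80)) + 47) + 442*(-718 + 756) = ((261 + (7 - 1*80)) + 47) + 442*(-718 + 756) = ((261 + (7 - 80)) + 47) + 442*38 = ((261 - 73) + 47) + 16796 = (188 + 47) + 16796 = 235 + 16796 = 17031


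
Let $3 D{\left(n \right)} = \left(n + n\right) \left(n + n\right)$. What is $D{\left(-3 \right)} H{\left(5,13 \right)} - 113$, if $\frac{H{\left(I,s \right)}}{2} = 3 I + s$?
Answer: $559$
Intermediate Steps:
$H{\left(I,s \right)} = 2 s + 6 I$ ($H{\left(I,s \right)} = 2 \left(3 I + s\right) = 2 \left(s + 3 I\right) = 2 s + 6 I$)
$D{\left(n \right)} = \frac{4 n^{2}}{3}$ ($D{\left(n \right)} = \frac{\left(n + n\right) \left(n + n\right)}{3} = \frac{2 n 2 n}{3} = \frac{4 n^{2}}{3}$)
$D{\left(-3 \right)} H{\left(5,13 \right)} - 113 = \frac{4 \left(-3\right)^{2}}{3} \left(2 \cdot 13 + 6 \cdot 5\right) - 113 = \frac{4}{3} \cdot 9 \left(26 + 30\right) - 113 = 12 \cdot 56 - 113 = 672 - 113 = 559$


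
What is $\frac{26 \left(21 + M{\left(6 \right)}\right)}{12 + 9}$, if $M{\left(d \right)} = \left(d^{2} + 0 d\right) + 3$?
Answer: $\frac{520}{7} \approx 74.286$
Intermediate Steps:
$M{\left(d \right)} = 3 + d^{2}$ ($M{\left(d \right)} = \left(d^{2} + 0\right) + 3 = d^{2} + 3 = 3 + d^{2}$)
$\frac{26 \left(21 + M{\left(6 \right)}\right)}{12 + 9} = \frac{26 \left(21 + \left(3 + 6^{2}\right)\right)}{12 + 9} = \frac{26 \left(21 + \left(3 + 36\right)\right)}{21} = \frac{26 \left(21 + 39\right)}{21} = \frac{26 \cdot 60}{21} = \frac{1}{21} \cdot 1560 = \frac{520}{7}$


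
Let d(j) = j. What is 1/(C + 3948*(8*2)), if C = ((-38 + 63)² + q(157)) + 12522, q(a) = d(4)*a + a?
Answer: 1/77100 ≈ 1.2970e-5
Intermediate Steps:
q(a) = 5*a (q(a) = 4*a + a = 5*a)
C = 13932 (C = ((-38 + 63)² + 5*157) + 12522 = (25² + 785) + 12522 = (625 + 785) + 12522 = 1410 + 12522 = 13932)
1/(C + 3948*(8*2)) = 1/(13932 + 3948*(8*2)) = 1/(13932 + 3948*16) = 1/(13932 + 63168) = 1/77100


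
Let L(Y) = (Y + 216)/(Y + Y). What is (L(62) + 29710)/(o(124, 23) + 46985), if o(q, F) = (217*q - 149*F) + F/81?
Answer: 149214879/353881678 ≈ 0.42165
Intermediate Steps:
o(q, F) = 217*q - 12068*F/81 (o(q, F) = (-149*F + 217*q) + F*(1/81) = (-149*F + 217*q) + F/81 = 217*q - 12068*F/81)
L(Y) = (216 + Y)/(2*Y) (L(Y) = (216 + Y)/((2*Y)) = (216 + Y)*(1/(2*Y)) = (216 + Y)/(2*Y))
(L(62) + 29710)/(o(124, 23) + 46985) = ((½)*(216 + 62)/62 + 29710)/((217*124 - 12068/81*23) + 46985) = ((½)*(1/62)*278 + 29710)/((26908 - 277564/81) + 46985) = (139/62 + 29710)/(1901984/81 + 46985) = 1842159/(62*(5707769/81)) = (1842159/62)*(81/5707769) = 149214879/353881678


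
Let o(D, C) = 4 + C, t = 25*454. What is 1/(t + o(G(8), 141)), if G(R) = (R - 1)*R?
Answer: 1/11495 ≈ 8.6994e-5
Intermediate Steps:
G(R) = R*(-1 + R) (G(R) = (-1 + R)*R = R*(-1 + R))
t = 11350
1/(t + o(G(8), 141)) = 1/(11350 + (4 + 141)) = 1/(11350 + 145) = 1/11495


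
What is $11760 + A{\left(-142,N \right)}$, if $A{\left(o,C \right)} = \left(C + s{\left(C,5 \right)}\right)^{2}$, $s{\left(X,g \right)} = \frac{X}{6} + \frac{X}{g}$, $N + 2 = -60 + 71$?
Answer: $\frac{1191129}{100} \approx 11911.0$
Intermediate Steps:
$N = 9$ ($N = -2 + \left(-60 + 71\right) = -2 + 11 = 9$)
$s{\left(X,g \right)} = \frac{X}{6} + \frac{X}{g}$ ($s{\left(X,g \right)} = X \frac{1}{6} + \frac{X}{g} = \frac{X}{6} + \frac{X}{g}$)
$A{\left(o,C \right)} = \frac{1681 C^{2}}{900}$ ($A{\left(o,C \right)} = \left(C + \left(\frac{C}{6} + \frac{C}{5}\right)\right)^{2} = \left(C + \frac{11 C}{30}\right)^{2} = \left(\frac{41 C}{30}\right)^{2} = \frac{1681 C^{2}}{900}$)
$11760 + A{\left(-142,N \right)} = 11760 + \frac{1681 \cdot 9^{2}}{900} = 11760 + \frac{1681}{900} \cdot 81 = 11760 + \frac{15129}{100} = \frac{1191129}{100}$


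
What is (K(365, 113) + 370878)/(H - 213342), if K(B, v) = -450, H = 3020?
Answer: -185214/105161 ≈ -1.7612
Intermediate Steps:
(K(365, 113) + 370878)/(H - 213342) = (-450 + 370878)/(3020 - 213342) = 370428/(-210322) = 370428*(-1/210322) = -185214/105161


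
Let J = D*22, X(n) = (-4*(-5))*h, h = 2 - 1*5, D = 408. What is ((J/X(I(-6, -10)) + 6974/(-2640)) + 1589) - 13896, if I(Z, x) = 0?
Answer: -1495109/120 ≈ -12459.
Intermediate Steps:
h = -3 (h = 2 - 5 = -3)
X(n) = -60 (X(n) = -4*(-5)*(-3) = 20*(-3) = -60)
J = 8976 (J = 408*22 = 8976)
((J/X(I(-6, -10)) + 6974/(-2640)) + 1589) - 13896 = ((8976/(-60) + 6974/(-2640)) + 1589) - 13896 = ((8976*(-1/60) + 6974*(-1/2640)) + 1589) - 13896 = ((-748/5 - 317/120) + 1589) - 13896 = (-18269/120 + 1589) - 13896 = 172411/120 - 13896 = -1495109/120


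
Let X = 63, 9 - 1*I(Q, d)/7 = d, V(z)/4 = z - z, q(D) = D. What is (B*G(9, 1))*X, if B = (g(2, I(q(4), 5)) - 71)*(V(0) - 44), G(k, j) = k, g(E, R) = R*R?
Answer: -17787924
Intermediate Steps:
V(z) = 0 (V(z) = 4*(z - z) = 4*0 = 0)
I(Q, d) = 63 - 7*d
g(E, R) = R²
B = -31372 (B = ((63 - 7*5)² - 71)*(0 - 44) = ((63 - 35)² - 71)*(-44) = (28² - 71)*(-44) = (784 - 71)*(-44) = 713*(-44) = -31372)
(B*G(9, 1))*X = -31372*9*63 = -282348*63 = -17787924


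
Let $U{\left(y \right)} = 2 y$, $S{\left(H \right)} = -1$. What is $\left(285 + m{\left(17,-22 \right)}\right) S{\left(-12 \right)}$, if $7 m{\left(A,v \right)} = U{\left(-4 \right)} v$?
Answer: $- \frac{2171}{7} \approx -310.14$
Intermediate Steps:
$m{\left(A,v \right)} = - \frac{8 v}{7}$ ($m{\left(A,v \right)} = \frac{2 \left(-4\right) v}{7} = \frac{\left(-8\right) v}{7} = - \frac{8 v}{7}$)
$\left(285 + m{\left(17,-22 \right)}\right) S{\left(-12 \right)} = \left(285 - - \frac{176}{7}\right) \left(-1\right) = \left(285 + \frac{176}{7}\right) \left(-1\right) = \frac{2171}{7} \left(-1\right) = - \frac{2171}{7}$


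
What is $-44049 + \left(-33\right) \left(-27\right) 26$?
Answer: $-20883$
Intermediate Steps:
$-44049 + \left(-33\right) \left(-27\right) 26 = -44049 + 891 \cdot 26 = -44049 + 23166 = -20883$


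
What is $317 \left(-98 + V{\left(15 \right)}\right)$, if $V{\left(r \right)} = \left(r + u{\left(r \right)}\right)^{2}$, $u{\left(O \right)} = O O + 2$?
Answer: $18533722$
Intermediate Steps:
$u{\left(O \right)} = 2 + O^{2}$ ($u{\left(O \right)} = O^{2} + 2 = 2 + O^{2}$)
$V{\left(r \right)} = \left(2 + r + r^{2}\right)^{2}$ ($V{\left(r \right)} = \left(r + \left(2 + r^{2}\right)\right)^{2} = \left(2 + r + r^{2}\right)^{2}$)
$317 \left(-98 + V{\left(15 \right)}\right) = 317 \left(-98 + \left(2 + 15 + 15^{2}\right)^{2}\right) = 317 \left(-98 + \left(2 + 15 + 225\right)^{2}\right) = 317 \left(-98 + 242^{2}\right) = 317 \left(-98 + 58564\right) = 317 \cdot 58466 = 18533722$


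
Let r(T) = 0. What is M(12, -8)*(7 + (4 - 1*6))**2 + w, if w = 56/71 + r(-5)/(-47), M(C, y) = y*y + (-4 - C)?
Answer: 85256/71 ≈ 1200.8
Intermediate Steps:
M(C, y) = -4 + y**2 - C (M(C, y) = y**2 + (-4 - C) = -4 + y**2 - C)
w = 56/71 (w = 56/71 + 0/(-47) = 56*(1/71) + 0*(-1/47) = 56/71 + 0 = 56/71 ≈ 0.78873)
M(12, -8)*(7 + (4 - 1*6))**2 + w = (-4 + (-8)**2 - 1*12)*(7 + (4 - 1*6))**2 + 56/71 = (-4 + 64 - 12)*(7 + (4 - 6))**2 + 56/71 = 48*(7 - 2)**2 + 56/71 = 48*5**2 + 56/71 = 48*25 + 56/71 = 1200 + 56/71 = 85256/71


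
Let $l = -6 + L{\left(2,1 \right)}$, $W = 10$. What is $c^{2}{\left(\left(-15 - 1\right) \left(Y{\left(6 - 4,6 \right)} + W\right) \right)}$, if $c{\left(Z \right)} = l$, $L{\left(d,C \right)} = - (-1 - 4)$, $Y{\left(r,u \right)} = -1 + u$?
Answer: $1$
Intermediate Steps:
$L{\left(d,C \right)} = 5$ ($L{\left(d,C \right)} = \left(-1\right) \left(-5\right) = 5$)
$l = -1$ ($l = -6 + 5 = -1$)
$c{\left(Z \right)} = -1$
$c^{2}{\left(\left(-15 - 1\right) \left(Y{\left(6 - 4,6 \right)} + W\right) \right)} = \left(-1\right)^{2} = 1$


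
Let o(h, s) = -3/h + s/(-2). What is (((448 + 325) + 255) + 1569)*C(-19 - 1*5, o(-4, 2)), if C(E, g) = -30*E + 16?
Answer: 1911392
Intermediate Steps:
o(h, s) = -3/h - s/2 (o(h, s) = -3/h + s*(-½) = -3/h - s/2)
C(E, g) = 16 - 30*E
(((448 + 325) + 255) + 1569)*C(-19 - 1*5, o(-4, 2)) = (((448 + 325) + 255) + 1569)*(16 - 30*(-19 - 1*5)) = ((773 + 255) + 1569)*(16 - 30*(-19 - 5)) = (1028 + 1569)*(16 - 30*(-24)) = 2597*(16 + 720) = 2597*736 = 1911392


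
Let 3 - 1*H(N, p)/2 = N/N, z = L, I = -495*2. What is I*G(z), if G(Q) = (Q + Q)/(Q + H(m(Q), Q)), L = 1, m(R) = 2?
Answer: -396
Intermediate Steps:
I = -990
z = 1
H(N, p) = 4 (H(N, p) = 6 - 2*N/N = 6 - 2*1 = 6 - 2 = 4)
G(Q) = 2*Q/(4 + Q) (G(Q) = (Q + Q)/(Q + 4) = (2*Q)/(4 + Q) = 2*Q/(4 + Q))
I*G(z) = -1980/(4 + 1) = -1980/5 = -990*⅖ = -396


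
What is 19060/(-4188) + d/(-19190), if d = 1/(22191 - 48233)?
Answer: -2381289593653/523234041060 ≈ -4.5511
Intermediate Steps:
d = -1/26042 (d = 1/(-26042) = -1/26042 ≈ -3.8399e-5)
19060/(-4188) + d/(-19190) = 19060/(-4188) - 1/26042/(-19190) = 19060*(-1/4188) - 1/26042*(-1/19190) = -4765/1047 + 1/499745980 = -2381289593653/523234041060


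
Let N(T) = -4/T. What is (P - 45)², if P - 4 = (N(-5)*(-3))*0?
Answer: 1681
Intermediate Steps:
P = 4 (P = 4 + (-4/(-5)*(-3))*0 = 4 + (-4*(-⅕)*(-3))*0 = 4 + ((⅘)*(-3))*0 = 4 - 12/5*0 = 4 + 0 = 4)
(P - 45)² = (4 - 45)² = (-41)² = 1681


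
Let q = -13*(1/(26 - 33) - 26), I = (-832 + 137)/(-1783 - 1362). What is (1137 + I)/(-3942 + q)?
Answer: -5007184/15860235 ≈ -0.31571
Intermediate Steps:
I = 139/629 (I = -695/(-3145) = -695*(-1/3145) = 139/629 ≈ 0.22099)
q = 2379/7 (q = -13*(1/(-7) - 26) = -13*(-⅐ - 26) = -13*(-183/7) = 2379/7 ≈ 339.86)
(1137 + I)/(-3942 + q) = (1137 + 139/629)/(-3942 + 2379/7) = 715312/(629*(-25215/7)) = (715312/629)*(-7/25215) = -5007184/15860235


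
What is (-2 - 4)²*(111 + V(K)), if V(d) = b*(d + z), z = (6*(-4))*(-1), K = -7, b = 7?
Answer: 8280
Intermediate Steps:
z = 24 (z = -24*(-1) = 24)
V(d) = 168 + 7*d (V(d) = 7*(d + 24) = 7*(24 + d) = 168 + 7*d)
(-2 - 4)²*(111 + V(K)) = (-2 - 4)²*(111 + (168 + 7*(-7))) = (-6)²*(111 + (168 - 49)) = 36*(111 + 119) = 36*230 = 8280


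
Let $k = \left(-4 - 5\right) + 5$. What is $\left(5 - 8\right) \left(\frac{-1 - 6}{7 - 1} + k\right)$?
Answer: $\frac{31}{2} \approx 15.5$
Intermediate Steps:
$k = -4$ ($k = -9 + 5 = -4$)
$\left(5 - 8\right) \left(\frac{-1 - 6}{7 - 1} + k\right) = \left(5 - 8\right) \left(\frac{-1 - 6}{7 - 1} - 4\right) = \left(5 - 8\right) \left(- \frac{7}{6} - 4\right) = - 3 \left(\left(-7\right) \frac{1}{6} - 4\right) = - 3 \left(- \frac{7}{6} - 4\right) = \left(-3\right) \left(- \frac{31}{6}\right) = \frac{31}{2}$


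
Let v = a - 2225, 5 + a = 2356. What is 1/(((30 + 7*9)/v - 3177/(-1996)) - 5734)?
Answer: -41916/240248689 ≈ -0.00017447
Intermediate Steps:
a = 2351 (a = -5 + 2356 = 2351)
v = 126 (v = 2351 - 2225 = 126)
1/(((30 + 7*9)/v - 3177/(-1996)) - 5734) = 1/(((30 + 7*9)/126 - 3177/(-1996)) - 5734) = 1/(((30 + 63)*(1/126) - 3177*(-1/1996)) - 5734) = 1/((93*(1/126) + 3177/1996) - 5734) = 1/((31/42 + 3177/1996) - 5734) = 1/(97655/41916 - 5734) = 1/(-240248689/41916) = -41916/240248689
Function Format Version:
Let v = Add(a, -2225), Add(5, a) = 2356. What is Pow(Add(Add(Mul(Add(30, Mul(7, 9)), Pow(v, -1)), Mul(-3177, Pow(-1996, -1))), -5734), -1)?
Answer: Rational(-41916, 240248689) ≈ -0.00017447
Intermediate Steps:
a = 2351 (a = Add(-5, 2356) = 2351)
v = 126 (v = Add(2351, -2225) = 126)
Pow(Add(Add(Mul(Add(30, Mul(7, 9)), Pow(v, -1)), Mul(-3177, Pow(-1996, -1))), -5734), -1) = Pow(Add(Add(Mul(Add(30, Mul(7, 9)), Pow(126, -1)), Mul(-3177, Pow(-1996, -1))), -5734), -1) = Pow(Add(Add(Mul(Add(30, 63), Rational(1, 126)), Mul(-3177, Rational(-1, 1996))), -5734), -1) = Pow(Add(Add(Mul(93, Rational(1, 126)), Rational(3177, 1996)), -5734), -1) = Pow(Add(Add(Rational(31, 42), Rational(3177, 1996)), -5734), -1) = Pow(Add(Rational(97655, 41916), -5734), -1) = Pow(Rational(-240248689, 41916), -1) = Rational(-41916, 240248689)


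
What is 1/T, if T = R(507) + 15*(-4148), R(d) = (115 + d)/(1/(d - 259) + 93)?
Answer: -23065/1434950044 ≈ -1.6074e-5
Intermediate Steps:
R(d) = (115 + d)/(93 + 1/(-259 + d)) (R(d) = (115 + d)/(1/(-259 + d) + 93) = (115 + d)/(93 + 1/(-259 + d)))
T = -1434950044/23065 (T = (-29785 + 507² - 144*507)/(-24086 + 93*507) + 15*(-4148) = (-29785 + 257049 - 73008)/(-24086 + 47151) - 62220 = 154256/23065 - 62220 = -1434950044/23065 ≈ -62213.)
1/T = 1/(-1434950044/23065) = -23065/1434950044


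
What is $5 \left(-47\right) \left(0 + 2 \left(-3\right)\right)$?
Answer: $1410$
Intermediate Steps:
$5 \left(-47\right) \left(0 + 2 \left(-3\right)\right) = - 235 \left(0 - 6\right) = \left(-235\right) \left(-6\right) = 1410$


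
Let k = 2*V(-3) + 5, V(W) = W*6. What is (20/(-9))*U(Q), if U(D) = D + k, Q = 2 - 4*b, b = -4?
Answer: 260/9 ≈ 28.889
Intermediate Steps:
V(W) = 6*W
Q = 18 (Q = 2 - 4*(-4) = 2 + 16 = 18)
k = -31 (k = 2*(6*(-3)) + 5 = 2*(-18) + 5 = -36 + 5 = -31)
U(D) = -31 + D (U(D) = D - 31 = -31 + D)
(20/(-9))*U(Q) = (20/(-9))*(-31 + 18) = -1/9*20*(-13) = -20/9*(-13) = 260/9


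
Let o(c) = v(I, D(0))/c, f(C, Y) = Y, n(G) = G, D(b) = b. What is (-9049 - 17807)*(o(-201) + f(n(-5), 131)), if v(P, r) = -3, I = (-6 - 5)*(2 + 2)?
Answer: -235741968/67 ≈ -3.5185e+6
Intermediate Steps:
I = -44 (I = -11*4 = -44)
o(c) = -3/c
(-9049 - 17807)*(o(-201) + f(n(-5), 131)) = (-9049 - 17807)*(-3/(-201) + 131) = -26856*(-3*(-1/201) + 131) = -26856*(1/67 + 131) = -26856*8778/67 = -235741968/67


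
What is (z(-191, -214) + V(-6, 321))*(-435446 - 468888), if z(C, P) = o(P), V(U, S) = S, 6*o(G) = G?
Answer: -774109904/3 ≈ -2.5804e+8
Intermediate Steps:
o(G) = G/6
z(C, P) = P/6
(z(-191, -214) + V(-6, 321))*(-435446 - 468888) = ((⅙)*(-214) + 321)*(-435446 - 468888) = (-107/3 + 321)*(-904334) = (856/3)*(-904334) = -774109904/3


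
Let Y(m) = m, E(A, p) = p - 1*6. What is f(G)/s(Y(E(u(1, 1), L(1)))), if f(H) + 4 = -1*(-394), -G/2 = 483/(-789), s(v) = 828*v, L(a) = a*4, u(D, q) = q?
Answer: -65/276 ≈ -0.23551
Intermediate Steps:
L(a) = 4*a
E(A, p) = -6 + p (E(A, p) = p - 6 = -6 + p)
G = 322/263 (G = -966/(-789) = -966*(-1)/789 = -2*(-161/263) = 322/263 ≈ 1.2243)
f(H) = 390 (f(H) = -4 - 1*(-394) = -4 + 394 = 390)
f(G)/s(Y(E(u(1, 1), L(1)))) = 390/((828*(-6 + 4*1))) = 390/((828*(-6 + 4))) = 390/((828*(-2))) = 390/(-1656) = 390*(-1/1656) = -65/276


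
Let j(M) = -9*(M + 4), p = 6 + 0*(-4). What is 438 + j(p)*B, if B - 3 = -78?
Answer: 7188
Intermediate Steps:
B = -75 (B = 3 - 78 = -75)
p = 6 (p = 6 + 0 = 6)
j(M) = -36 - 9*M (j(M) = -9*(4 + M) = -36 - 9*M)
438 + j(p)*B = 438 + (-36 - 9*6)*(-75) = 438 + (-36 - 54)*(-75) = 438 - 90*(-75) = 438 + 6750 = 7188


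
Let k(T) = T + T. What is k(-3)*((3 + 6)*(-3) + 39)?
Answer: -72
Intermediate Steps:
k(T) = 2*T
k(-3)*((3 + 6)*(-3) + 39) = (2*(-3))*((3 + 6)*(-3) + 39) = -6*(9*(-3) + 39) = -6*(-27 + 39) = -6*12 = -72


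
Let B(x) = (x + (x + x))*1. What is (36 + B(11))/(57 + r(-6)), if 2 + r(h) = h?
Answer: 69/49 ≈ 1.4082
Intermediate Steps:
B(x) = 3*x (B(x) = (x + 2*x)*1 = (3*x)*1 = 3*x)
r(h) = -2 + h
(36 + B(11))/(57 + r(-6)) = (36 + 3*11)/(57 + (-2 - 6)) = (36 + 33)/(57 - 8) = 69/49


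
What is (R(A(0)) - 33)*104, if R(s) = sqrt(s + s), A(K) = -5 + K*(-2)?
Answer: -3432 + 104*I*sqrt(10) ≈ -3432.0 + 328.88*I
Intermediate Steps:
A(K) = -5 - 2*K
R(s) = sqrt(2)*sqrt(s) (R(s) = sqrt(2*s) = sqrt(2)*sqrt(s))
(R(A(0)) - 33)*104 = (sqrt(2)*sqrt(-5 - 2*0) - 33)*104 = (sqrt(2)*sqrt(-5 + 0) - 33)*104 = (sqrt(2)*sqrt(-5) - 33)*104 = (sqrt(2)*(I*sqrt(5)) - 33)*104 = (I*sqrt(10) - 33)*104 = (-33 + I*sqrt(10))*104 = -3432 + 104*I*sqrt(10)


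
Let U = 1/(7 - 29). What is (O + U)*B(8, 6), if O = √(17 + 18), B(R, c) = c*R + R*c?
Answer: -48/11 + 96*√35 ≈ 563.58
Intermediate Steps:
U = -1/22 (U = 1/(-22) = -1/22 ≈ -0.045455)
B(R, c) = 2*R*c (B(R, c) = R*c + R*c = 2*R*c)
O = √35 ≈ 5.9161
(O + U)*B(8, 6) = (√35 - 1/22)*(2*8*6) = (-1/22 + √35)*96 = -48/11 + 96*√35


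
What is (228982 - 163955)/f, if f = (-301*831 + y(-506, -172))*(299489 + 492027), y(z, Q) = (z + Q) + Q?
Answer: -65027/198655477196 ≈ -3.2734e-7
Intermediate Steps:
y(z, Q) = z + 2*Q (y(z, Q) = (Q + z) + Q = z + 2*Q)
f = -198655477196 (f = (-301*831 + (-506 + 2*(-172)))*(299489 + 492027) = (-250131 + (-506 - 344))*791516 = (-250131 - 850)*791516 = -250981*791516 = -198655477196)
(228982 - 163955)/f = (228982 - 163955)/(-198655477196) = 65027*(-1/198655477196) = -65027/198655477196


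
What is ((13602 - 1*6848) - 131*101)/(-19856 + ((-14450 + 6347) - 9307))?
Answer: 2159/12422 ≈ 0.17380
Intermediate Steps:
((13602 - 1*6848) - 131*101)/(-19856 + ((-14450 + 6347) - 9307)) = ((13602 - 6848) - 13231)/(-19856 + (-8103 - 9307)) = (6754 - 13231)/(-19856 - 17410) = -6477/(-37266) = -6477*(-1/37266) = 2159/12422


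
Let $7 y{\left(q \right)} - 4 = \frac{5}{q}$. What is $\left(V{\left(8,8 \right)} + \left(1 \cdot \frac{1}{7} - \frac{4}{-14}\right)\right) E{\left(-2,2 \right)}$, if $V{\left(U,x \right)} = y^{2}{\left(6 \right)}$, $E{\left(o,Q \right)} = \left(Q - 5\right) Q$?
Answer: $- \frac{1597}{294} \approx -5.432$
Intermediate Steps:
$y{\left(q \right)} = \frac{4}{7} + \frac{5}{7 q}$ ($y{\left(q \right)} = \frac{4}{7} + \frac{5 \frac{1}{q}}{7} = \frac{4}{7} + \frac{5}{7 q}$)
$E{\left(o,Q \right)} = Q \left(-5 + Q\right)$ ($E{\left(o,Q \right)} = \left(-5 + Q\right) Q = Q \left(-5 + Q\right)$)
$V{\left(U,x \right)} = \frac{841}{1764}$ ($V{\left(U,x \right)} = \left(\frac{5 + 4 \cdot 6}{7 \cdot 6}\right)^{2} = \left(\frac{1}{7} \cdot \frac{1}{6} \left(5 + 24\right)\right)^{2} = \left(\frac{1}{7} \cdot \frac{1}{6} \cdot 29\right)^{2} = \left(\frac{29}{42}\right)^{2} = \frac{841}{1764}$)
$\left(V{\left(8,8 \right)} + \left(1 \cdot \frac{1}{7} - \frac{4}{-14}\right)\right) E{\left(-2,2 \right)} = \left(\frac{841}{1764} + \left(1 \cdot \frac{1}{7} - \frac{4}{-14}\right)\right) 2 \left(-5 + 2\right) = \left(\frac{841}{1764} + \left(1 \cdot \frac{1}{7} - - \frac{2}{7}\right)\right) 2 \left(-3\right) = \left(\frac{841}{1764} + \left(\frac{1}{7} + \frac{2}{7}\right)\right) \left(-6\right) = \left(\frac{841}{1764} + \frac{3}{7}\right) \left(-6\right) = \frac{1597}{1764} \left(-6\right) = - \frac{1597}{294}$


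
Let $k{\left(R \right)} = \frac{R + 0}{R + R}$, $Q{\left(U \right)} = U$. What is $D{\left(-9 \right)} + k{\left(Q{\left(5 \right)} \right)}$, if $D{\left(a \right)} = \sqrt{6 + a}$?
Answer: $\frac{1}{2} + i \sqrt{3} \approx 0.5 + 1.732 i$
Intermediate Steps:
$k{\left(R \right)} = \frac{1}{2}$ ($k{\left(R \right)} = \frac{R}{2 R} = R \frac{1}{2 R} = \frac{1}{2}$)
$D{\left(-9 \right)} + k{\left(Q{\left(5 \right)} \right)} = \sqrt{6 - 9} + \frac{1}{2} = \sqrt{-3} + \frac{1}{2} = i \sqrt{3} + \frac{1}{2} = \frac{1}{2} + i \sqrt{3}$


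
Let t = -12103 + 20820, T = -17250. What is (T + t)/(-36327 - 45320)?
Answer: 8533/81647 ≈ 0.10451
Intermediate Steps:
t = 8717
(T + t)/(-36327 - 45320) = (-17250 + 8717)/(-36327 - 45320) = -8533/(-81647) = -8533*(-1/81647) = 8533/81647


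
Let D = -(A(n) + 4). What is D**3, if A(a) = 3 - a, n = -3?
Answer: -1000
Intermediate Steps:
D = -10 (D = -((3 - 1*(-3)) + 4) = -((3 + 3) + 4) = -(6 + 4) = -1*10 = -10)
D**3 = (-10)**3 = -1000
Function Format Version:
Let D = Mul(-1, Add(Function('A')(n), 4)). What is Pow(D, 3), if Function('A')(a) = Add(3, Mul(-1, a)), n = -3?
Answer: -1000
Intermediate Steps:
D = -10 (D = Mul(-1, Add(Add(3, Mul(-1, -3)), 4)) = Mul(-1, Add(Add(3, 3), 4)) = Mul(-1, Add(6, 4)) = Mul(-1, 10) = -10)
Pow(D, 3) = Pow(-10, 3) = -1000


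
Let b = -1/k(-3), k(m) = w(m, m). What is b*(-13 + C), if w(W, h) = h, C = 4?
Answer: -3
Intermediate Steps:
k(m) = m
b = ⅓ (b = -1/(-3) = -1*(-⅓) = ⅓ ≈ 0.33333)
b*(-13 + C) = (-13 + 4)/3 = (⅓)*(-9) = -3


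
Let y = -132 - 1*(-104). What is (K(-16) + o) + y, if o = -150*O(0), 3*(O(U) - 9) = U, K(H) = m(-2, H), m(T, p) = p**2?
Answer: -1122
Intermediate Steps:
K(H) = H**2
O(U) = 9 + U/3
y = -28 (y = -132 + 104 = -28)
o = -1350 (o = -150*(9 + (1/3)*0) = -150*(9 + 0) = -150*9 = -1350)
(K(-16) + o) + y = ((-16)**2 - 1350) - 28 = (256 - 1350) - 28 = -1094 - 28 = -1122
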